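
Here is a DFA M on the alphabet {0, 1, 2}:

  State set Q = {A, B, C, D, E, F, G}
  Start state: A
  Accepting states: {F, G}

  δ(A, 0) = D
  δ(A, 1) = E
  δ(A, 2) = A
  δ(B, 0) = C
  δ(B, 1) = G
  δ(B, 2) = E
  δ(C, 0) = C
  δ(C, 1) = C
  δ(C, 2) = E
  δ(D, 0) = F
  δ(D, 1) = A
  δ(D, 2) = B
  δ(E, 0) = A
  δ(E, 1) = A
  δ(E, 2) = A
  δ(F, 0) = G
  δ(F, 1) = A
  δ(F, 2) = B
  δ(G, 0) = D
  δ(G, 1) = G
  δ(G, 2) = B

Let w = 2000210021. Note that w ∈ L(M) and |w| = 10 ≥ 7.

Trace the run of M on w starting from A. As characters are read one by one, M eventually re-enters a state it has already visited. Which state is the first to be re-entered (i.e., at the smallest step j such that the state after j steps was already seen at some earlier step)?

A

Run of M on w = 2 0 0 0 2 1 0 0 2 1:
  step 0: A  (start)
  step 1: A  (read 2: A→A)   ← first repeat (A seen earlier)
  step 2: D  (read 0: A→D)
  step 3: F  (read 0: D→F)
  step 4: G  (read 0: F→G)
  step 5: B  (read 2: G→B)
  step 6: G  (read 1: B→G)
  step 7: D  (read 0: G→D)
  step 8: F  (read 0: D→F)
  step 9: B  (read 2: F→B)
  step 10: G  (read 1: B→G)

The earliest repeat is at step j = 1: M is in A, which it already visited at step i = 0.
The DFA has 7 states, so the proof of the pumping lemma guarantees a repeated state among the first 7+1 visited; the segment between the two visits is the pumpable y.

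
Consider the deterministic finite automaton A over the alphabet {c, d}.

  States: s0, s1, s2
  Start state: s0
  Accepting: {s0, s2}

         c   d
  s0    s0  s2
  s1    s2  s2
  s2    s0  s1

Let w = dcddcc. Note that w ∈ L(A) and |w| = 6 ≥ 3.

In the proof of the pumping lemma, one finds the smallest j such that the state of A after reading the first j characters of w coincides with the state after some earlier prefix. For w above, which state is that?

Run of A on w = d c d d c c:
  step 0: s0  (start)
  step 1: s2  (read d: s0→s2)
  step 2: s0  (read c: s2→s0)   ← first repeat (s0 seen earlier)
  step 3: s2  (read d: s0→s2)
  step 4: s1  (read d: s2→s1)
  step 5: s2  (read c: s1→s2)
  step 6: s0  (read c: s2→s0)

The earliest repeat is at step j = 2: A is in s0, which it already visited at step i = 0.
Since A has 3 states, any run of length ≥ 3 visits 3+1 states, so by pigeonhole some state repeats within the first 3 steps — that repeat gives the pumpable loop.

s0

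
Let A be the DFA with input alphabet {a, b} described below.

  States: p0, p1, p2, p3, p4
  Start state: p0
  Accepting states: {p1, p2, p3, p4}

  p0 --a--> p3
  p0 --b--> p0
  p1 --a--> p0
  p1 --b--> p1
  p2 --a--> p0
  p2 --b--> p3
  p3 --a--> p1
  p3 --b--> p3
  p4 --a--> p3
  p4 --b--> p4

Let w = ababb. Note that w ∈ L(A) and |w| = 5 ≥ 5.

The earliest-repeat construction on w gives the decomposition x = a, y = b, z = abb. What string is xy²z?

abbabb

xy^2z = a·b·b·abb = abbabb.
Reading y = b takes A from p3 back to p3, so after x·y·y the machine is still in p3, and z then leads to the accepting state p1. Hence abbabb ∈ L(A).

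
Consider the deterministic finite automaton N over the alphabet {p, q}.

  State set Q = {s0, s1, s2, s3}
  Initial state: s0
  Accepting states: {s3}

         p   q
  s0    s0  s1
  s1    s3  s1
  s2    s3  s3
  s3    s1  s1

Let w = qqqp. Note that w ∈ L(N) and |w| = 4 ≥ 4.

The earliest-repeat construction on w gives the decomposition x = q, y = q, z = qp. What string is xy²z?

qqqqp

xy^2z = q·q·q·qp = qqqqp.
Reading y = q takes N from s1 back to s1, so after x·y·y the machine is still in s1, and z then leads to the accepting state s3. Hence qqqqp ∈ L(N).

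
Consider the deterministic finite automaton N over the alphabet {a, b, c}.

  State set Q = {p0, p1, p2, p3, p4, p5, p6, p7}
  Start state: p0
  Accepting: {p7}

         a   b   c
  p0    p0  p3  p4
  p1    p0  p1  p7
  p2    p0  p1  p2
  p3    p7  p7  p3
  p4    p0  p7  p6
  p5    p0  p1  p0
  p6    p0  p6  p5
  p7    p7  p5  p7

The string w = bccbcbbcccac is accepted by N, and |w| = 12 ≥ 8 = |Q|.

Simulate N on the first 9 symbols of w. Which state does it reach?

p7

Run of N on the first 9 characters of w = b c c b c b b c c:
  step 0: p0  (start)
  step 1: p3  (read b: p0→p3)
  step 2: p3  (read c: p3→p3)
  step 3: p3  (read c: p3→p3)
  step 4: p7  (read b: p3→p7)
  step 5: p7  (read c: p7→p7)
  step 6: p5  (read b: p7→p5)
  step 7: p1  (read b: p5→p1)
  step 8: p7  (read c: p1→p7)
  step 9: p7  (read c: p7→p7)

After reading 9 characters, N is in state p7.
(This kind of state-tracing is the core of the pumping-lemma construction: with 8 states, pigeonhole forces a repeat within the first 8 steps.)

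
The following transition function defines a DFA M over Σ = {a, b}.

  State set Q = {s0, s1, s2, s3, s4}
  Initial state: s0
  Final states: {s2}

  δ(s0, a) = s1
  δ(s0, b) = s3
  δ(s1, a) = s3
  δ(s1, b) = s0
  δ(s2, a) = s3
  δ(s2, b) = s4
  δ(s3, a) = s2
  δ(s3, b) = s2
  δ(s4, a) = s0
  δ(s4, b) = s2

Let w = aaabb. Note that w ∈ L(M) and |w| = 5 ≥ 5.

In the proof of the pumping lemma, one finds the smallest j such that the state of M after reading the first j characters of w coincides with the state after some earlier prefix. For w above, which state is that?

s2

State sequence: s0 -a-> s1 -a-> s3 -a-> s2 -b-> s4 -b-> s2
First repeat at step 5: s2 was already visited.

The earliest repeat is at step j = 5: M is in s2, which it already visited at step i = 3.
With |Q| = 5, pigeonhole forces a state repeat no later than step 5; the substring read between the first and second visits to that state can be pumped.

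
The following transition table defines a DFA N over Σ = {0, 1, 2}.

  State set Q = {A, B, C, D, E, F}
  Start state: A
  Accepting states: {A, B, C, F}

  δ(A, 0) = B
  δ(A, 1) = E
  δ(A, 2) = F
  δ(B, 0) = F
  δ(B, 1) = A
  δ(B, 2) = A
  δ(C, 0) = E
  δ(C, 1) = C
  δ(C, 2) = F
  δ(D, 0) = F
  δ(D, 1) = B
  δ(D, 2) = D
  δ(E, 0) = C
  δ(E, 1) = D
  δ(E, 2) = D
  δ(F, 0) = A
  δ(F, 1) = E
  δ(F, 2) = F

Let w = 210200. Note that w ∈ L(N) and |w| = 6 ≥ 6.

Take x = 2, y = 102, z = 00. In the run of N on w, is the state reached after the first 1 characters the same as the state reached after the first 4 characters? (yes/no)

State sequence: A -2-> F -1-> E -0-> C -2-> F

After x (step 1): F. After xy (step 4): F.
They match, so y = 102 drives N around a cycle from F back to itself; pumping y any number of times keeps N in F before reading z, and xyⁱz ∈ L(N) for every i ≥ 0.

yes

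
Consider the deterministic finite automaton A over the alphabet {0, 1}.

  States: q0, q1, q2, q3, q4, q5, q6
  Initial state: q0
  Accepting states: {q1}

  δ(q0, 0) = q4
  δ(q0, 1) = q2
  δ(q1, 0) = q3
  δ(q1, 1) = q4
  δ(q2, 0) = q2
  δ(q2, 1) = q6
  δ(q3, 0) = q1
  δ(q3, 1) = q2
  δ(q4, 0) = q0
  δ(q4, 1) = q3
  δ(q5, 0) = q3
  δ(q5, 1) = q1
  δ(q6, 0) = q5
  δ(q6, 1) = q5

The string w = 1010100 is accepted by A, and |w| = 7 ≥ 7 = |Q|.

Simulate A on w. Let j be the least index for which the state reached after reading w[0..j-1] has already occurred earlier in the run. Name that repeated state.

q2

Run of A on w = 1 0 1 0 1 0 0:
  step 0: q0  (start)
  step 1: q2  (read 1: q0→q2)
  step 2: q2  (read 0: q2→q2)   ← first repeat (q2 seen earlier)
  step 3: q6  (read 1: q2→q6)
  step 4: q5  (read 0: q6→q5)
  step 5: q1  (read 1: q5→q1)
  step 6: q3  (read 0: q1→q3)
  step 7: q1  (read 0: q3→q1)

The earliest repeat is at step j = 2: A is in q2, which it already visited at step i = 1.
Pumping length from the standard proof: p = 7 (the number of states). The repeated state found above gives |xy| = j ≤ 7 and |y| = j − i ≥ 1.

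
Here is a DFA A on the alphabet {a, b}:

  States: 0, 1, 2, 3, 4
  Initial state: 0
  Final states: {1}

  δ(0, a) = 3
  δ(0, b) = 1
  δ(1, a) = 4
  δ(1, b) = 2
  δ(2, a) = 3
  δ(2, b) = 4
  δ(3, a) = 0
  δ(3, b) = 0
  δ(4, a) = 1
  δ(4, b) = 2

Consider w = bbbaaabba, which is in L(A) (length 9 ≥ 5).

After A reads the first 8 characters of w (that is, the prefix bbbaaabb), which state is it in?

4

State sequence: 0 -b-> 1 -b-> 2 -b-> 4 -a-> 1 -a-> 4 -a-> 1 -b-> 2 -b-> 4

After reading 8 characters, A is in state 4.
(This kind of state-tracing is the core of the pumping-lemma construction: with 5 states, pigeonhole forces a repeat within the first 5 steps.)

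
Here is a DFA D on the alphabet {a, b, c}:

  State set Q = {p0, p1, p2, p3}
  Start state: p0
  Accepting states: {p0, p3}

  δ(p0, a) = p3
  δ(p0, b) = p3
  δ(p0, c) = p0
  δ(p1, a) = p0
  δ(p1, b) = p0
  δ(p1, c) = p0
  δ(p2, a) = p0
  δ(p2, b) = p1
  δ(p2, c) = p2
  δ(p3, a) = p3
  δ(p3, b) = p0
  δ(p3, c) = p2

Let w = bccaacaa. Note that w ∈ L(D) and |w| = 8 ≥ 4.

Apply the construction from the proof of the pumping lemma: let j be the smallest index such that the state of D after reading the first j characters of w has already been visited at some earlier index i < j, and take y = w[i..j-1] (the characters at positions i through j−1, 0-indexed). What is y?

State sequence: p0 -b-> p3 -c-> p2 -c-> p2 -a-> p0 -a-> p3 -c-> p2 -a-> p0 -a-> p3
First repeat at step 3: p2 was already visited.

So i = 2, j = 3, giving x = w[0:2] = bc, y = w[2:3] = c, z = w[3:8] = aacaa.
Check: |xy| = 3 ≤ 4 and |y| = 1 ≥ 1. Reading y takes D from p2 back to p2, so every xyⁱz is accepted.

c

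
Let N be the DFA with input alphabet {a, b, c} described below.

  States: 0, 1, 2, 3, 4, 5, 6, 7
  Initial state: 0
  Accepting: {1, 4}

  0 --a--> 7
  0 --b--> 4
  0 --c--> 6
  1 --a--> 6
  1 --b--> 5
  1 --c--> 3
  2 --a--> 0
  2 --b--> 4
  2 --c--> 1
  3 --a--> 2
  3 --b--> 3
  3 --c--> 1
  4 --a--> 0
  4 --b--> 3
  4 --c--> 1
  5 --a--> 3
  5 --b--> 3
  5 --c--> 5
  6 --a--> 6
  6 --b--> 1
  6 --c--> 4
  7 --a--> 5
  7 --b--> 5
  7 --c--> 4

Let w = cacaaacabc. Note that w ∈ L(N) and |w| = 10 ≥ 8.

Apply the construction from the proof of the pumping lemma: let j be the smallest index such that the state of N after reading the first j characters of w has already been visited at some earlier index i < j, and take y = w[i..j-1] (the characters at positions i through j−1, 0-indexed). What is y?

State sequence: 0 -c-> 6 -a-> 6 -c-> 4 -a-> 0 -a-> 7 -a-> 5 -c-> 5 -a-> 3 -b-> 3 -c-> 1
First repeat at step 2: 6 was already visited.

So i = 1, j = 2, giving x = w[0:1] = c, y = w[1:2] = a, z = w[2:10] = caaacabc.
Check: |xy| = 2 ≤ 8 and |y| = 1 ≥ 1. Reading y takes N from 6 back to 6, so every xyⁱz is accepted.
Pumping length from the standard proof: p = 8 (the number of states). The repeated state found above gives |xy| = j ≤ 8 and |y| = j − i ≥ 1.

a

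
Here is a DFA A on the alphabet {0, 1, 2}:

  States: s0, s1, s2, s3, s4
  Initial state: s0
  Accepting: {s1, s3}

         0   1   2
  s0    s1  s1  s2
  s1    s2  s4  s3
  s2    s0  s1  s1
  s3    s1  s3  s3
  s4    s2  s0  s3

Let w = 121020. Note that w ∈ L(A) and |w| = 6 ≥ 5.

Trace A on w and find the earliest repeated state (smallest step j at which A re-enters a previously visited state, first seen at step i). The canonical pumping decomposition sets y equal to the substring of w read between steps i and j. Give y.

1

State sequence: s0 -1-> s1 -2-> s3 -1-> s3 -0-> s1 -2-> s3 -0-> s1
First repeat at step 3: s3 was already visited.

So i = 2, j = 3, giving x = w[0:2] = 12, y = w[2:3] = 1, z = w[3:6] = 020.
Check: |xy| = 3 ≤ 5 and |y| = 1 ≥ 1. Reading y takes A from s3 back to s3, so every xyⁱz is accepted.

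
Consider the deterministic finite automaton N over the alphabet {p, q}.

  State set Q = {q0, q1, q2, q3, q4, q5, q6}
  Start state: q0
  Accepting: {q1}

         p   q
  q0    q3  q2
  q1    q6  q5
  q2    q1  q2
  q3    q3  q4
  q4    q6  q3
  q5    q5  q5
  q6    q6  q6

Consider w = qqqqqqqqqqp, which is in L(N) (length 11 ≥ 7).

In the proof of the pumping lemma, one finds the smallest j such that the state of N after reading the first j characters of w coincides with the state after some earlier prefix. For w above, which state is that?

State sequence: q0 -q-> q2 -q-> q2 -q-> q2 -q-> q2 -q-> q2 -q-> q2 -q-> q2 -q-> q2 -q-> q2 -q-> q2 -p-> q1
First repeat at step 2: q2 was already visited.

The earliest repeat is at step j = 2: N is in q2, which it already visited at step i = 1.
With |Q| = 7, pigeonhole forces a state repeat no later than step 7; the substring read between the first and second visits to that state can be pumped.

q2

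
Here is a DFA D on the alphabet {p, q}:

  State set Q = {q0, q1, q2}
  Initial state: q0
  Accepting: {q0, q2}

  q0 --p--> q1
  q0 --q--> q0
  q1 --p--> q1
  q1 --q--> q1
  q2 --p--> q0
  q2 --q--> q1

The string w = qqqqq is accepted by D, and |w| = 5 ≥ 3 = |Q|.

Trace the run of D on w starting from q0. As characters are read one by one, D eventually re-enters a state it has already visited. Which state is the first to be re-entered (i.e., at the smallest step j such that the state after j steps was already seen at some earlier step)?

q0

State sequence: q0 -q-> q0 -q-> q0 -q-> q0 -q-> q0 -q-> q0
First repeat at step 1: q0 was already visited.

The earliest repeat is at step j = 1: D is in q0, which it already visited at step i = 0.
With |Q| = 3, pigeonhole forces a state repeat no later than step 3; the substring read between the first and second visits to that state can be pumped.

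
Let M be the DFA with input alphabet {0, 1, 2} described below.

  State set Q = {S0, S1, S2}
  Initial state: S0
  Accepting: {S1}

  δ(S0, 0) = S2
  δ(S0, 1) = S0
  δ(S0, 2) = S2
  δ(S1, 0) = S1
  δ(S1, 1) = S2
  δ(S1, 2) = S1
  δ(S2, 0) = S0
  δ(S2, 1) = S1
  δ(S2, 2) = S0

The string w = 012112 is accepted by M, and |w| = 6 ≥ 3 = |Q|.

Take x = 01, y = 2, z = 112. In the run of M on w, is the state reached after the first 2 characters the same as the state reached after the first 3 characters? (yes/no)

yes

State sequence: S0 -0-> S2 -1-> S1 -2-> S1

After x (step 2): S1. After xy (step 3): S1.
They match, so y = 2 drives M around a cycle from S1 back to itself; pumping y any number of times keeps M in S1 before reading z, and xyⁱz ∈ L(M) for every i ≥ 0.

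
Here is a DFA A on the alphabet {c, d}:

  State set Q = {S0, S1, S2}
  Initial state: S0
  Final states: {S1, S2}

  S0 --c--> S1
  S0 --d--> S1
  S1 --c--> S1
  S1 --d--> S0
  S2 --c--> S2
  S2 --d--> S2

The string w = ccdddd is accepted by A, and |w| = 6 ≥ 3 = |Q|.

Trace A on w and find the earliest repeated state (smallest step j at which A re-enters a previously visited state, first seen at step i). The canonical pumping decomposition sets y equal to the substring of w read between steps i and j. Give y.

Run of A on w = c c d d d d:
  step 0: S0  (start)
  step 1: S1  (read c: S0→S1)
  step 2: S1  (read c: S1→S1)   ← first repeat (S1 seen earlier)
  step 3: S0  (read d: S1→S0)
  step 4: S1  (read d: S0→S1)
  step 5: S0  (read d: S1→S0)
  step 6: S1  (read d: S0→S1)

So i = 1, j = 2, giving x = w[0:1] = c, y = w[1:2] = c, z = w[2:6] = dddd.
Check: |xy| = 2 ≤ 3 and |y| = 1 ≥ 1. Reading y takes A from S1 back to S1, so every xyⁱz is accepted.

c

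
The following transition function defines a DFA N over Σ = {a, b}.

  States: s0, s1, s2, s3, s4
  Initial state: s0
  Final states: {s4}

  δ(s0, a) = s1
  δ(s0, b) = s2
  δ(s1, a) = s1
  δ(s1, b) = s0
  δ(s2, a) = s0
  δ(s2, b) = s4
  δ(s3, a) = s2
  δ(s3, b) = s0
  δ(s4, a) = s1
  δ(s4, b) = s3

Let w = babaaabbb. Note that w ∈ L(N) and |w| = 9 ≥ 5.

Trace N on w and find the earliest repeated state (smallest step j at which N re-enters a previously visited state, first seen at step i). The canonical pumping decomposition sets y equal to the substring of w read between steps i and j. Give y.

ba

State sequence: s0 -b-> s2 -a-> s0 -b-> s2 -a-> s0 -a-> s1 -a-> s1 -b-> s0 -b-> s2 -b-> s4
First repeat at step 2: s0 was already visited.

So i = 0, j = 2, giving x = w[0:0] = ε, y = w[0:2] = ba, z = w[2:9] = baaabbb.
Check: |xy| = 2 ≤ 5 and |y| = 2 ≥ 1. Reading y takes N from s0 back to s0, so every xyⁱz is accepted.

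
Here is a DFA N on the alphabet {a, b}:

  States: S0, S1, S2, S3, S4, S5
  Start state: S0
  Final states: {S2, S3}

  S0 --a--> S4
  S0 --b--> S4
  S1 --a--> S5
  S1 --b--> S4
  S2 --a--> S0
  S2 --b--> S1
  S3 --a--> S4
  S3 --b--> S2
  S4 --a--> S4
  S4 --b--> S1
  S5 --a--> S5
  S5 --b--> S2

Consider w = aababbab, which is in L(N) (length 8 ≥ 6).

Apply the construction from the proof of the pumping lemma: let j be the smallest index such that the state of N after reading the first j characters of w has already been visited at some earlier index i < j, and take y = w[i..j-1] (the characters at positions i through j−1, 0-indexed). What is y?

State sequence: S0 -a-> S4 -a-> S4 -b-> S1 -a-> S5 -b-> S2 -b-> S1 -a-> S5 -b-> S2
First repeat at step 2: S4 was already visited.

So i = 1, j = 2, giving x = w[0:1] = a, y = w[1:2] = a, z = w[2:8] = babbab.
Check: |xy| = 2 ≤ 6 and |y| = 1 ≥ 1. Reading y takes N from S4 back to S4, so every xyⁱz is accepted.

a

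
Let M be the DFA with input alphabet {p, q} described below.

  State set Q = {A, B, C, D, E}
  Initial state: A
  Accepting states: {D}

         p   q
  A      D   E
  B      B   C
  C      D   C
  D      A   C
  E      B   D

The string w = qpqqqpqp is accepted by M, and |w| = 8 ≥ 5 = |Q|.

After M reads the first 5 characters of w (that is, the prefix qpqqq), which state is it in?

C

State sequence: A -q-> E -p-> B -q-> C -q-> C -q-> C

After reading 5 characters, M is in state C.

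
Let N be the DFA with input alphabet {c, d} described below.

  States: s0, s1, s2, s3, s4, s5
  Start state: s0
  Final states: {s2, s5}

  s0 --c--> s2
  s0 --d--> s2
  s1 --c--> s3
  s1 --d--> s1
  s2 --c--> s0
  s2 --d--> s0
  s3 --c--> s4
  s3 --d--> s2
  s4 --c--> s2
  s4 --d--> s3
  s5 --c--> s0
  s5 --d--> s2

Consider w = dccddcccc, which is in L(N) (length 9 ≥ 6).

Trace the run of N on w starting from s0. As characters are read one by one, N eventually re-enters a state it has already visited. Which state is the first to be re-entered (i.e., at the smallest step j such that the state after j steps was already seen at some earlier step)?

s0

State sequence: s0 -d-> s2 -c-> s0 -c-> s2 -d-> s0 -d-> s2 -c-> s0 -c-> s2 -c-> s0 -c-> s2
First repeat at step 2: s0 was already visited.

The earliest repeat is at step j = 2: N is in s0, which it already visited at step i = 0.
The DFA has 6 states, so the proof of the pumping lemma guarantees a repeated state among the first 6+1 visited; the segment between the two visits is the pumpable y.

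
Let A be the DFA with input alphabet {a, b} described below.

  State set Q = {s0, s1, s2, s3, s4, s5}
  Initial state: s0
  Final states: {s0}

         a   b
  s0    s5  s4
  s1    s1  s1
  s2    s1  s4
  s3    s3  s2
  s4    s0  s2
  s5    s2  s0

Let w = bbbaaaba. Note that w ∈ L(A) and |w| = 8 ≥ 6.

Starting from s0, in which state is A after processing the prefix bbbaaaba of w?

s0

Run of A on the first 8 characters of w = b b b a a a b a:
  step 0: s0  (start)
  step 1: s4  (read b: s0→s4)
  step 2: s2  (read b: s4→s2)
  step 3: s4  (read b: s2→s4)
  step 4: s0  (read a: s4→s0)
  step 5: s5  (read a: s0→s5)
  step 6: s2  (read a: s5→s2)
  step 7: s4  (read b: s2→s4)
  step 8: s0  (read a: s4→s0)

After reading 8 characters, A is in state s0.
(This kind of state-tracing is the core of the pumping-lemma construction: with 6 states, pigeonhole forces a repeat within the first 6 steps.)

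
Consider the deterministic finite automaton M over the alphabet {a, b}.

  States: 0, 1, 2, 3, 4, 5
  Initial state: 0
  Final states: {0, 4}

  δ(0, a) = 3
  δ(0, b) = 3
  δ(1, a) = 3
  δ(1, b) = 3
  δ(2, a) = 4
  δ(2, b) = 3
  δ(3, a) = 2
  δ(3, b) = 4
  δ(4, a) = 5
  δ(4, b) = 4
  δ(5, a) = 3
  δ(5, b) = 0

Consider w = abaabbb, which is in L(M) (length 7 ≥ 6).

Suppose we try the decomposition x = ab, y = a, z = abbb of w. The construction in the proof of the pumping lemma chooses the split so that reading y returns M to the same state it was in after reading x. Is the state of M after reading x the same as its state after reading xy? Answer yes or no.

no

Run of M on the first 3 characters of w = a b a:
  step 0: 0  (start)
  step 1: 3  (read a: 0→3)
  step 2: 4  (read b: 3→4)
  step 3: 5  (read a: 4→5)

After x (step 2): 4. After xy (step 3): 5.
They differ (4 ≠ 5), so y is not a cycle from the state after x; this split is not the one the pumping-lemma construction produces, and pumping y need not keep the string in L(M).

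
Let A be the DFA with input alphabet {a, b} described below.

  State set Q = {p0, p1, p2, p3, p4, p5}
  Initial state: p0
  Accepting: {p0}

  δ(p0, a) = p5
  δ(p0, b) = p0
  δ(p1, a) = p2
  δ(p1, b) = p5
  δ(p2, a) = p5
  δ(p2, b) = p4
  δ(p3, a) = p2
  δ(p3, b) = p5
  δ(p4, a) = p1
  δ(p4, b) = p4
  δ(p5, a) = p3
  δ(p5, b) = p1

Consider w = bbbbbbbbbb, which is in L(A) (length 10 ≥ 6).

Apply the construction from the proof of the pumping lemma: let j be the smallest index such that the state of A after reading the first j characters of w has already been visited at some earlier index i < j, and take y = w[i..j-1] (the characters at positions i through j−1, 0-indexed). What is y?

Run of A on w = b b b b b b b b b b:
  step 0: p0  (start)
  step 1: p0  (read b: p0→p0)   ← first repeat (p0 seen earlier)
  step 2: p0  (read b: p0→p0)
  step 3: p0  (read b: p0→p0)
  step 4: p0  (read b: p0→p0)
  step 5: p0  (read b: p0→p0)
  step 6: p0  (read b: p0→p0)
  step 7: p0  (read b: p0→p0)
  step 8: p0  (read b: p0→p0)
  step 9: p0  (read b: p0→p0)
  step 10: p0  (read b: p0→p0)

So i = 0, j = 1, giving x = w[0:0] = ε, y = w[0:1] = b, z = w[1:10] = bbbbbbbbb.
Check: |xy| = 1 ≤ 6 and |y| = 1 ≥ 1. Reading y takes A from p0 back to p0, so every xyⁱz is accepted.
The DFA has 6 states, so the proof of the pumping lemma guarantees a repeated state among the first 6+1 visited; the segment between the two visits is the pumpable y.

b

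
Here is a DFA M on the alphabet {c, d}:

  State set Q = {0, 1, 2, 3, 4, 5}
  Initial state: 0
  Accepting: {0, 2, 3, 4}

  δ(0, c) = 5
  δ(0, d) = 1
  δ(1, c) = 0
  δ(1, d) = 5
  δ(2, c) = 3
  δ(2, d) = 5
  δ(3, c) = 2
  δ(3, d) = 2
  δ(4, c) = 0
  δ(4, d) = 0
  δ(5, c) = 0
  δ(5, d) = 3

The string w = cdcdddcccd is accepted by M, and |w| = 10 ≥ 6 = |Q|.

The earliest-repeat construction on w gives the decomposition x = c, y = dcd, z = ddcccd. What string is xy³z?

xy^3z = c·dcd·dcd·dcd·ddcccd = cdcddcddcdddcccd.
Reading y = dcd takes M from 5 back to 5, so after x·y·y·y the machine is still in 5, and z then leads to the accepting state 2. Hence cdcddcddcdddcccd ∈ L(M).

cdcddcddcdddcccd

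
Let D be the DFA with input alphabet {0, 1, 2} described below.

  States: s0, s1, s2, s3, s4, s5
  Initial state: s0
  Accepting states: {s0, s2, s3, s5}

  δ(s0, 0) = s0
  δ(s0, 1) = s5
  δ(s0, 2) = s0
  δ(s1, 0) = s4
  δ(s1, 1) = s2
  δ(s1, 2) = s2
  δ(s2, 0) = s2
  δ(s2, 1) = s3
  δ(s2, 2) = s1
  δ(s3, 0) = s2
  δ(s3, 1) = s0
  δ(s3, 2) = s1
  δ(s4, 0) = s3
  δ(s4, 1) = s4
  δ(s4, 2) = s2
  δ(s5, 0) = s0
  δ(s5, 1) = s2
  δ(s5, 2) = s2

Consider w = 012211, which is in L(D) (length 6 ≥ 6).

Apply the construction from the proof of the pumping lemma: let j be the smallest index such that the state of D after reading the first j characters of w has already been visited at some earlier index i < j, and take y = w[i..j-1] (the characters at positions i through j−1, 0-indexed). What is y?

0

State sequence: s0 -0-> s0 -1-> s5 -2-> s2 -2-> s1 -1-> s2 -1-> s3
First repeat at step 1: s0 was already visited.

So i = 0, j = 1, giving x = w[0:0] = ε, y = w[0:1] = 0, z = w[1:6] = 12211.
Check: |xy| = 1 ≤ 6 and |y| = 1 ≥ 1. Reading y takes D from s0 back to s0, so every xyⁱz is accepted.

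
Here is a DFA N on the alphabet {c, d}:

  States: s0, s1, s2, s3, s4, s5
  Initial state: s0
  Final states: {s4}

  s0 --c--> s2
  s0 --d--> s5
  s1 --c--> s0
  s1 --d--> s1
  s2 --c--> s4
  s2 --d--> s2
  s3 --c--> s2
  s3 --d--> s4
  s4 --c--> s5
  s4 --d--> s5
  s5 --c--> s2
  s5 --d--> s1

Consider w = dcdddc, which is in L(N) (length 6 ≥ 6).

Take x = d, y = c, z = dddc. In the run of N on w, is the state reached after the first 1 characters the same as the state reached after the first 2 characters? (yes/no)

no

Run of N on the first 2 characters of w = d c:
  step 0: s0  (start)
  step 1: s5  (read d: s0→s5)
  step 2: s2  (read c: s5→s2)

After x (step 1): s5. After xy (step 2): s2.
They differ (s5 ≠ s2), so y is not a cycle from the state after x; this split is not the one the pumping-lemma construction produces, and pumping y need not keep the string in L(N).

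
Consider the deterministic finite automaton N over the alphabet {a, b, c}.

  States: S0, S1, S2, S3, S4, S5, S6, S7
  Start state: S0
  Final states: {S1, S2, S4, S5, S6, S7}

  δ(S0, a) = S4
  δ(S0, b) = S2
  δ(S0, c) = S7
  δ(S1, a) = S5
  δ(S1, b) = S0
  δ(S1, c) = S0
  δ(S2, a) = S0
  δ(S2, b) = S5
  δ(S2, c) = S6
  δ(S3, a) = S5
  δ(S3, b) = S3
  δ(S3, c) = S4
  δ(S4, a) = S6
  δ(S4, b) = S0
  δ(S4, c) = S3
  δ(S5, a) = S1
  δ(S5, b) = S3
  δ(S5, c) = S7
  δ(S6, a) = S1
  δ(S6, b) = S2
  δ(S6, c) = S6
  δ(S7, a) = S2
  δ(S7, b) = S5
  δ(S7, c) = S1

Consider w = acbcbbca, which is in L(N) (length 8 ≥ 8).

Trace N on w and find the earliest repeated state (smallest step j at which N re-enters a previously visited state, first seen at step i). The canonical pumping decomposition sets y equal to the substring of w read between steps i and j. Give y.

State sequence: S0 -a-> S4 -c-> S3 -b-> S3 -c-> S4 -b-> S0 -b-> S2 -c-> S6 -a-> S1
First repeat at step 3: S3 was already visited.

So i = 2, j = 3, giving x = w[0:2] = ac, y = w[2:3] = b, z = w[3:8] = cbbca.
Check: |xy| = 3 ≤ 8 and |y| = 1 ≥ 1. Reading y takes N from S3 back to S3, so every xyⁱz is accepted.
The DFA has 8 states, so the proof of the pumping lemma guarantees a repeated state among the first 8+1 visited; the segment between the two visits is the pumpable y.

b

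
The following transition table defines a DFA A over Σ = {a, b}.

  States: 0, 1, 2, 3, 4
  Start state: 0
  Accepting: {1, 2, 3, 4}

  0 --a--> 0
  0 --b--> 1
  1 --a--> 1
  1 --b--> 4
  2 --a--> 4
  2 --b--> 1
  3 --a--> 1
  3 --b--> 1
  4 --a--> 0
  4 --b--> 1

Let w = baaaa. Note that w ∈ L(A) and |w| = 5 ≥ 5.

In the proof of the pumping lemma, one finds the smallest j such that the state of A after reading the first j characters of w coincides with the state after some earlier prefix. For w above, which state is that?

State sequence: 0 -b-> 1 -a-> 1 -a-> 1 -a-> 1 -a-> 1
First repeat at step 2: 1 was already visited.

The earliest repeat is at step j = 2: A is in 1, which it already visited at step i = 1.

1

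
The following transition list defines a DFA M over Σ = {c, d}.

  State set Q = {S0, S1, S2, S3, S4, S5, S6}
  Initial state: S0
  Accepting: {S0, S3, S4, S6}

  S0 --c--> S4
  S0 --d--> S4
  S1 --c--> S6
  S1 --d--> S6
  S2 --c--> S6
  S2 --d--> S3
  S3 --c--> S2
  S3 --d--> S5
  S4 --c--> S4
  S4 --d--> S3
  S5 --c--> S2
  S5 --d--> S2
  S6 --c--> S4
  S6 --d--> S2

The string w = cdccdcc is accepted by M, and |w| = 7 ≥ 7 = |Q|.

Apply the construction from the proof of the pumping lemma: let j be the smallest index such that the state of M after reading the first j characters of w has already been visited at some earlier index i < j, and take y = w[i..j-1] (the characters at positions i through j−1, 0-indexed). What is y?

cd

Run of M on w = c d c c d c c:
  step 0: S0  (start)
  step 1: S4  (read c: S0→S4)
  step 2: S3  (read d: S4→S3)
  step 3: S2  (read c: S3→S2)
  step 4: S6  (read c: S2→S6)
  step 5: S2  (read d: S6→S2)   ← first repeat (S2 seen earlier)
  step 6: S6  (read c: S2→S6)
  step 7: S4  (read c: S6→S4)

So i = 3, j = 5, giving x = w[0:3] = cdc, y = w[3:5] = cd, z = w[5:7] = cc.
Check: |xy| = 5 ≤ 7 and |y| = 2 ≥ 1. Reading y takes M from S2 back to S2, so every xyⁱz is accepted.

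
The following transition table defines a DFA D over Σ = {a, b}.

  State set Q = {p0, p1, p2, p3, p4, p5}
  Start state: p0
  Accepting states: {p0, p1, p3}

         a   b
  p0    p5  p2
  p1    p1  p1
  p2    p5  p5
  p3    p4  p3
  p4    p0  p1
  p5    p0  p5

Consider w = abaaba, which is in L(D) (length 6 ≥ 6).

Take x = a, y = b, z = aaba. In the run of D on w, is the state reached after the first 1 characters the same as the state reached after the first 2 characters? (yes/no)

Run of D on the first 2 characters of w = a b:
  step 0: p0  (start)
  step 1: p5  (read a: p0→p5)
  step 2: p5  (read b: p5→p5)

After x (step 1): p5. After xy (step 2): p5.
They match, so y = b drives D around a cycle from p5 back to itself; pumping y any number of times keeps D in p5 before reading z, and xyⁱz ∈ L(D) for every i ≥ 0.

yes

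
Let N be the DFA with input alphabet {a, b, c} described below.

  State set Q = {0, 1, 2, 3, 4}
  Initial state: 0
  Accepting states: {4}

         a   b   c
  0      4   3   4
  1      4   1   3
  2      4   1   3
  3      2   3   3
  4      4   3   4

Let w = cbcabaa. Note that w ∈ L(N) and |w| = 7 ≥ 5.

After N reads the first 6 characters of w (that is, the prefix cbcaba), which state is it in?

Run of N on the first 6 characters of w = c b c a b a:
  step 0: 0  (start)
  step 1: 4  (read c: 0→4)
  step 2: 3  (read b: 4→3)
  step 3: 3  (read c: 3→3)
  step 4: 2  (read a: 3→2)
  step 5: 1  (read b: 2→1)
  step 6: 4  (read a: 1→4)

After reading 6 characters, N is in state 4.

4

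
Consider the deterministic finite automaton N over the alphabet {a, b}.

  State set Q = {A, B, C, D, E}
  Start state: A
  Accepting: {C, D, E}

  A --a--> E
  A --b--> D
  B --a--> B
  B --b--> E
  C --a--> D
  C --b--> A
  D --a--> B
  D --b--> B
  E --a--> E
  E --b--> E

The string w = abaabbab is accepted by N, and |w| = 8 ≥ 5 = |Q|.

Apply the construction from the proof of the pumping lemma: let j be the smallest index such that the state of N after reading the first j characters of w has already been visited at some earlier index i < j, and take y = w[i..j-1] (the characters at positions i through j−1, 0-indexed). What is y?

State sequence: A -a-> E -b-> E -a-> E -a-> E -b-> E -b-> E -a-> E -b-> E
First repeat at step 2: E was already visited.

So i = 1, j = 2, giving x = w[0:1] = a, y = w[1:2] = b, z = w[2:8] = aabbab.
Check: |xy| = 2 ≤ 5 and |y| = 1 ≥ 1. Reading y takes N from E back to E, so every xyⁱz is accepted.

b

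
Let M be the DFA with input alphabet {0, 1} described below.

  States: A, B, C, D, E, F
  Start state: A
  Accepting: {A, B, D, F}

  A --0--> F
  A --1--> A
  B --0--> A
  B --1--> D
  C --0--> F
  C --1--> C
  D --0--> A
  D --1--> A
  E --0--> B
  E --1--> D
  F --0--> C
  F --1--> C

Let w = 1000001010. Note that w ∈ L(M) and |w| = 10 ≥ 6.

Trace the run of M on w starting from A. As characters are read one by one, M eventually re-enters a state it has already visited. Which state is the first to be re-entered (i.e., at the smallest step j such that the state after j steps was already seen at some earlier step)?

A

Run of M on w = 1 0 0 0 0 0 1 0 1 0:
  step 0: A  (start)
  step 1: A  (read 1: A→A)   ← first repeat (A seen earlier)
  step 2: F  (read 0: A→F)
  step 3: C  (read 0: F→C)
  step 4: F  (read 0: C→F)
  step 5: C  (read 0: F→C)
  step 6: F  (read 0: C→F)
  step 7: C  (read 1: F→C)
  step 8: F  (read 0: C→F)
  step 9: C  (read 1: F→C)
  step 10: F  (read 0: C→F)

The earliest repeat is at step j = 1: M is in A, which it already visited at step i = 0.
Pumping length from the standard proof: p = 6 (the number of states). The repeated state found above gives |xy| = j ≤ 6 and |y| = j − i ≥ 1.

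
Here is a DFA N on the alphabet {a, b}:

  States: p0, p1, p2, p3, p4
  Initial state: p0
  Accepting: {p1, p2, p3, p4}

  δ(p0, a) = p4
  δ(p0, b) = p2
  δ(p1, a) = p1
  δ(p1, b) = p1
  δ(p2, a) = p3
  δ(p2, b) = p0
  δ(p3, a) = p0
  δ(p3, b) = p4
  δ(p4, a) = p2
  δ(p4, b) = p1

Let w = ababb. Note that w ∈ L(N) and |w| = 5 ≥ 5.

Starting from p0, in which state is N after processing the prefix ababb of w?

Run of N on the first 5 characters of w = a b a b b:
  step 0: p0  (start)
  step 1: p4  (read a: p0→p4)
  step 2: p1  (read b: p4→p1)
  step 3: p1  (read a: p1→p1)
  step 4: p1  (read b: p1→p1)
  step 5: p1  (read b: p1→p1)

After reading 5 characters, N is in state p1.
(This kind of state-tracing is the core of the pumping-lemma construction: with 5 states, pigeonhole forces a repeat within the first 5 steps.)

p1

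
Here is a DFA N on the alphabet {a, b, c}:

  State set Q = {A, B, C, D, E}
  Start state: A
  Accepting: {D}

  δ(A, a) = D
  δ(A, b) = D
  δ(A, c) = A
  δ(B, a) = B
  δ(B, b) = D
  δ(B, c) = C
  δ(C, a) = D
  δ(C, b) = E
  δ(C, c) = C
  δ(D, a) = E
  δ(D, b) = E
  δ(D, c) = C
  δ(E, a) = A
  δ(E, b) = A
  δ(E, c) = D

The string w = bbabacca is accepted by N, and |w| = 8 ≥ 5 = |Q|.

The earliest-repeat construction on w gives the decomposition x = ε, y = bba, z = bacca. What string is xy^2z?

bbabbabacca

xy^2z = ε·bba·bba·bacca = bbabbabacca.
Reading y = bba takes N from A back to A, so after x·y·y the machine is still in A, and z then leads to the accepting state D. Hence bbabbabacca ∈ L(N).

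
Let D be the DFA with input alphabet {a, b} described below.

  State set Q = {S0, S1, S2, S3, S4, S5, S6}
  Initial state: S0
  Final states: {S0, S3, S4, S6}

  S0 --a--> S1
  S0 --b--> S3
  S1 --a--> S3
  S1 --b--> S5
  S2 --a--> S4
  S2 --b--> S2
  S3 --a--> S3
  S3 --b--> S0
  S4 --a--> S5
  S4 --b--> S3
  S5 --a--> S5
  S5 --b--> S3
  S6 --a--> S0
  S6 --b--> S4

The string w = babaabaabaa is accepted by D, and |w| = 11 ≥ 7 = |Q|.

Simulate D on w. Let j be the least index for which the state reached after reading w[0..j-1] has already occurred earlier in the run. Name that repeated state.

Run of D on w = b a b a a b a a b a a:
  step 0: S0  (start)
  step 1: S3  (read b: S0→S3)
  step 2: S3  (read a: S3→S3)   ← first repeat (S3 seen earlier)
  step 3: S0  (read b: S3→S0)
  step 4: S1  (read a: S0→S1)
  step 5: S3  (read a: S1→S3)
  step 6: S0  (read b: S3→S0)
  step 7: S1  (read a: S0→S1)
  step 8: S3  (read a: S1→S3)
  step 9: S0  (read b: S3→S0)
  step 10: S1  (read a: S0→S1)
  step 11: S3  (read a: S1→S3)

The earliest repeat is at step j = 2: D is in S3, which it already visited at step i = 1.

S3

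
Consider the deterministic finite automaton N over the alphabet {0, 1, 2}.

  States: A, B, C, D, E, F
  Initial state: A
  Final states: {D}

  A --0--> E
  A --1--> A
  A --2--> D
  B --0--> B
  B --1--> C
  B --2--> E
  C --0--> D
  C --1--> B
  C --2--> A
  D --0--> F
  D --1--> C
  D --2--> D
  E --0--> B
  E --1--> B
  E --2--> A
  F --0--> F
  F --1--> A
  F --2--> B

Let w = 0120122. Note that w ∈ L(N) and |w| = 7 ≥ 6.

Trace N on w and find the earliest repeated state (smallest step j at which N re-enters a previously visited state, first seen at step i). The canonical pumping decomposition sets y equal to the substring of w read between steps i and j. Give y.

Run of N on w = 0 1 2 0 1 2 2:
  step 0: A  (start)
  step 1: E  (read 0: A→E)
  step 2: B  (read 1: E→B)
  step 3: E  (read 2: B→E)   ← first repeat (E seen earlier)
  step 4: B  (read 0: E→B)
  step 5: C  (read 1: B→C)
  step 6: A  (read 2: C→A)
  step 7: D  (read 2: A→D)

So i = 1, j = 3, giving x = w[0:1] = 0, y = w[1:3] = 12, z = w[3:7] = 0122.
Check: |xy| = 3 ≤ 6 and |y| = 2 ≥ 1. Reading y takes N from E back to E, so every xyⁱz is accepted.

12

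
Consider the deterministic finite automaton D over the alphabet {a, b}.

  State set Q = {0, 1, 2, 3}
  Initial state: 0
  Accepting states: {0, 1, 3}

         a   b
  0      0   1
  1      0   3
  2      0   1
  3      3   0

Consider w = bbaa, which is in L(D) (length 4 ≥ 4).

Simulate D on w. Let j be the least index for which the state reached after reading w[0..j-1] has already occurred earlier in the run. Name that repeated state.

State sequence: 0 -b-> 1 -b-> 3 -a-> 3 -a-> 3
First repeat at step 3: 3 was already visited.

The earliest repeat is at step j = 3: D is in 3, which it already visited at step i = 2.
The DFA has 4 states, so the proof of the pumping lemma guarantees a repeated state among the first 4+1 visited; the segment between the two visits is the pumpable y.

3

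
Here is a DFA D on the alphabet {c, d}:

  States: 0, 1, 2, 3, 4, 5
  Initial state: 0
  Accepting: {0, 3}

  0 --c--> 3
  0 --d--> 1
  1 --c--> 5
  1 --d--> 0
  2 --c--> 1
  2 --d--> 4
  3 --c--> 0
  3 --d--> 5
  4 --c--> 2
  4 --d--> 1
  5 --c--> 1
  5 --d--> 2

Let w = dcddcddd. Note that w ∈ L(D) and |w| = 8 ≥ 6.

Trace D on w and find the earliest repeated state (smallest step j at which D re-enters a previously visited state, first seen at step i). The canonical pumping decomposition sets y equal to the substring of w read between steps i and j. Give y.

dc

Run of D on w = d c d d c d d d:
  step 0: 0  (start)
  step 1: 1  (read d: 0→1)
  step 2: 5  (read c: 1→5)
  step 3: 2  (read d: 5→2)
  step 4: 4  (read d: 2→4)
  step 5: 2  (read c: 4→2)   ← first repeat (2 seen earlier)
  step 6: 4  (read d: 2→4)
  step 7: 1  (read d: 4→1)
  step 8: 0  (read d: 1→0)

So i = 3, j = 5, giving x = w[0:3] = dcd, y = w[3:5] = dc, z = w[5:8] = ddd.
Check: |xy| = 5 ≤ 6 and |y| = 2 ≥ 1. Reading y takes D from 2 back to 2, so every xyⁱz is accepted.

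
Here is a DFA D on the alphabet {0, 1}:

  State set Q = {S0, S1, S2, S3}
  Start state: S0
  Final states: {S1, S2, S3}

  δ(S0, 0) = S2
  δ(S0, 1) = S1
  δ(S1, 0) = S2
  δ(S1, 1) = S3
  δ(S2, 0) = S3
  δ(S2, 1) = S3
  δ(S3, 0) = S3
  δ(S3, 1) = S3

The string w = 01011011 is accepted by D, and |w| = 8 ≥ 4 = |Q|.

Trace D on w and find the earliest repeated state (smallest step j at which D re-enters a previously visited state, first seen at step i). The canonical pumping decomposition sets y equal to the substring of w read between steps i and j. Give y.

0

State sequence: S0 -0-> S2 -1-> S3 -0-> S3 -1-> S3 -1-> S3 -0-> S3 -1-> S3 -1-> S3
First repeat at step 3: S3 was already visited.

So i = 2, j = 3, giving x = w[0:2] = 01, y = w[2:3] = 0, z = w[3:8] = 11011.
Check: |xy| = 3 ≤ 4 and |y| = 1 ≥ 1. Reading y takes D from S3 back to S3, so every xyⁱz is accepted.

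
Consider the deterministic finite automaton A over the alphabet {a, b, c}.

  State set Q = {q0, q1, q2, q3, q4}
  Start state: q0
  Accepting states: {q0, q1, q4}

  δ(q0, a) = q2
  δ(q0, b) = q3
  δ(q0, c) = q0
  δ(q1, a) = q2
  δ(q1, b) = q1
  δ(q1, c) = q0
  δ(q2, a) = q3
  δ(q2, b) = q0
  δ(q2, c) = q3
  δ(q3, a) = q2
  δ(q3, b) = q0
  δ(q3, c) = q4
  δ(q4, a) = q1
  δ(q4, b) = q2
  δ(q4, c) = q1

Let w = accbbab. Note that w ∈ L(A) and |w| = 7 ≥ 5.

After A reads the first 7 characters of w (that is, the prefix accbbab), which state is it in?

q0

Run of A on the first 7 characters of w = a c c b b a b:
  step 0: q0  (start)
  step 1: q2  (read a: q0→q2)
  step 2: q3  (read c: q2→q3)
  step 3: q4  (read c: q3→q4)
  step 4: q2  (read b: q4→q2)
  step 5: q0  (read b: q2→q0)
  step 6: q2  (read a: q0→q2)
  step 7: q0  (read b: q2→q0)

After reading 7 characters, A is in state q0.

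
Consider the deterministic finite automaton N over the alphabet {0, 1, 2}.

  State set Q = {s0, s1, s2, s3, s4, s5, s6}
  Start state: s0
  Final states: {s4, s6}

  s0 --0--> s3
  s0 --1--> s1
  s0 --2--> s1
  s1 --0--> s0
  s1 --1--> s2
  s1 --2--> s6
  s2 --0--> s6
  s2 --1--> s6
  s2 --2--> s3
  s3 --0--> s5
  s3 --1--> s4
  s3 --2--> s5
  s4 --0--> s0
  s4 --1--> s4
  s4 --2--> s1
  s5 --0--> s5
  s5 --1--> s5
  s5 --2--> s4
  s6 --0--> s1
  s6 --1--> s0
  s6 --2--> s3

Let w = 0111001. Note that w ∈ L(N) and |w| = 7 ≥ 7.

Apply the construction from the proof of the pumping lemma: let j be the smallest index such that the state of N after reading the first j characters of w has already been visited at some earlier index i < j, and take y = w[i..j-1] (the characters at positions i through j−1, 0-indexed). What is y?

Run of N on w = 0 1 1 1 0 0 1:
  step 0: s0  (start)
  step 1: s3  (read 0: s0→s3)
  step 2: s4  (read 1: s3→s4)
  step 3: s4  (read 1: s4→s4)   ← first repeat (s4 seen earlier)
  step 4: s4  (read 1: s4→s4)
  step 5: s0  (read 0: s4→s0)
  step 6: s3  (read 0: s0→s3)
  step 7: s4  (read 1: s3→s4)

So i = 2, j = 3, giving x = w[0:2] = 01, y = w[2:3] = 1, z = w[3:7] = 1001.
Check: |xy| = 3 ≤ 7 and |y| = 1 ≥ 1. Reading y takes N from s4 back to s4, so every xyⁱz is accepted.

1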